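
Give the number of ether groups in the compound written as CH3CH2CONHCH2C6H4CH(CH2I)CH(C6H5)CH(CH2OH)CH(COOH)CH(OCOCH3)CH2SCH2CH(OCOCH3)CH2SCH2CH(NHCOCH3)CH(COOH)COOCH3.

Working along the chain:
  CH2CONHCH2: –C(=O)–N– linkage → amide (the N is not an amine).
  C6H4: para-disubstituted benzene ring → arene.
  CH(CH2I): pendant –CH2X: halogen on sp³ carbon → alkyl halide.
  CH(C6H5): pendant –C6H5: benzene ring → arene.
  CH(CH2OH): pendant –CH2OH on an sp³ backbone C → alcohol.
  CH(COOH): pendant –COOH: carbonyl C bonded to C and –OH → carboxylic acid.
  CH(OCOCH3): pendant –OC(=O)CH3: an acyloxy group → ester.
  CH2SCH2: C–S–C linkage → sulfide (thioether).
  CH(OCOCH3): pendant –OC(=O)CH3: an acyloxy group → ester.
  CH2SCH2: C–S–C linkage → sulfide (thioether).
  CH(NHCOCH3): pendant –NHC(=O)CH3: N bonded to a carbonyl → amide (not amine).
  CH(COOH): pendant –COOH: carbonyl C bonded to C and –OH → carboxylic acid.
  COOCH3: –C(=O)OCH3: carbonyl C bonded to C and to –OCH3 → ester (not ketone + ether).
No segment is a ether: CH(CH2OH) is alcohol, not ether; CH(OCOCH3) is ester, not ether; CH2SCH2 is sulfide, not ether. → 0.

0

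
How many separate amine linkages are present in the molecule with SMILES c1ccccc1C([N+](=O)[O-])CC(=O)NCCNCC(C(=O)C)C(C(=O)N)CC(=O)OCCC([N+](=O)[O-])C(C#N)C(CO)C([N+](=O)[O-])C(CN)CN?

Working along the chain:
  C6H5: C6H5– phenyl ring → arene.
  CH(NO2): –NO2 on an sp³ carbon → nitro (the N=O is not a carbonyl).
  CH2CONHCH2: –C(=O)–N– linkage → amide (the N is not an amine).
  CH2NHCH2: C–N–C with sp³ carbons and no adjacent C=O → amine (secondary).
  CH(COCH3): pendant –COCH3: carbonyl C bonded to two carbons → ketone.
  CH(CONH2): pendant –CONH2: carbonyl C bonded to C and N → amide.
  CH2COOCH2: –C(=O)–O–C with C on the carbonyl side → ester.
  CH(NO2): –NO2 on an sp³ carbon → nitro (the N=O is not a carbonyl).
  CH(CN): pendant –C≡N: nitrile.
  CH(CH2OH): pendant –CH2OH on an sp³ backbone C → alcohol.
  CH(NO2): –NO2 on an sp³ carbon → nitro (the N=O is not a carbonyl).
  CH(CH2NH2): pendant –CH2NH2: N on sp³ C, no adjacent C=O → amine.
  CH2NH2: –NH2 on an sp³ carbon with no adjacent C=O → amine.
Amine appears at: CH2NHCH2, CH(CH2NH2), CH2NH2 → 3.

3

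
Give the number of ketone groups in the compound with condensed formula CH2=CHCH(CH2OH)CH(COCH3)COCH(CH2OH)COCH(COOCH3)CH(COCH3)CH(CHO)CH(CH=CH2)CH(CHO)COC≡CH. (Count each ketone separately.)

Reading the structure from left to right:
  CH2=CH: C=C double bond → alkene.
  CH(CH2OH): pendant –CH2OH on an sp³ backbone C → alcohol.
  CH(COCH3): pendant –COCH3: carbonyl C bonded to two carbons → ketone.
  CO: –C(=O)– with carbon on both sides → ketone.
  CH(CH2OH): pendant –CH2OH on an sp³ backbone C → alcohol.
  CO: –C(=O)– with carbon on both sides → ketone.
  CH(COOCH3): pendant –COOCH3: carbonyl C bonded to C and –OCH3 → ester.
  CH(COCH3): pendant –COCH3: carbonyl C bonded to two carbons → ketone.
  CH(CHO): pendant –CHO: carbonyl C bonded to C and H → aldehyde.
  CH(CH=CH2): pendant –CH=CH2: C=C double bond → alkene.
  CH(CHO): pendant –CHO: carbonyl C bonded to C and H → aldehyde.
  CO: –C(=O)– with carbon on both sides → ketone.
  C≡CH: C≡C triple bond → alkyne.
Ketone appears at: CH(COCH3), CO, CO, CH(COCH3), CO → 5.

5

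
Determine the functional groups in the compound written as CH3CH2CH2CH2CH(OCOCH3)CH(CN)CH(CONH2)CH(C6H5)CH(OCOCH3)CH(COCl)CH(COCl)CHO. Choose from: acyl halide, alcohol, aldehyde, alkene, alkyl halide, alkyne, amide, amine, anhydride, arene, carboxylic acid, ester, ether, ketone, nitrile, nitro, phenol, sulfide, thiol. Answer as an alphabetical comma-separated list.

Reading the structure from left to right:
  CH(OCOCH3): pendant –OC(=O)CH3: an acyloxy group → ester.
  CH(CN): pendant –C≡N: nitrile.
  CH(CONH2): pendant –CONH2: carbonyl C bonded to C and N → amide.
  CH(C6H5): pendant –C6H5: benzene ring → arene.
  CH(OCOCH3): pendant –OC(=O)CH3: an acyloxy group → ester.
  CH(COCl): pendant –C(=O)X: carbonyl C bonded to C and halogen → acyl halide.
  CH(COCl): pendant –C(=O)X: carbonyl C bonded to C and halogen → acyl halide.
  CHO: terminal –CHO: carbonyl C bonded to H and C → aldehyde.

acyl halide, aldehyde, amide, arene, ester, nitrile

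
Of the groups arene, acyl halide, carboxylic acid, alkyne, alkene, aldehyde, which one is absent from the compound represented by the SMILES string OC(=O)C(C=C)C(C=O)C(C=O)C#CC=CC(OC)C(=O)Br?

acyl halide: present (COBr — –C(=O)Br: carbonyl C bonded to C and to a halogen → acyl halide (not alkyl halide)).
aldehyde: present (CH(CHO) — pendant –CHO: carbonyl C bonded to C and H → aldehyde).
alkyne: present (C≡C — C≡C triple bond → alkyne).
carboxylic acid: present (HOOC — –COOH: carbonyl C bonded to –OH and C → carboxylic acid (the –OH is not a separate alcohol)).
alkene: present (CH(CH=CH2) — pendant –CH=CH2: C=C double bond → alkene).
arene: no segment matches this pattern.

arene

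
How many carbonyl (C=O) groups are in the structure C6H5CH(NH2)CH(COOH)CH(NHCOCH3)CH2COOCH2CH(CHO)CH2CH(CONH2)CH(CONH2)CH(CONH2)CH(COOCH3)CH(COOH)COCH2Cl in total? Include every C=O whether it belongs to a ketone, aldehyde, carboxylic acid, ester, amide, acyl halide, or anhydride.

CH(COOH): carboxylic acid, 1 C=O (running total 1).
CH(NHCOCH3): amide, 1 C=O (running total 2).
CH2COOCH2: ester, 1 C=O (running total 3).
CH(CHO): aldehyde, 1 C=O (running total 4).
CH(CONH2): amide, 1 C=O (running total 5).
CH(CONH2): amide, 1 C=O (running total 6).
CH(CONH2): amide, 1 C=O (running total 7).
CH(COOCH3): ester, 1 C=O (running total 8).
CH(COOH): carboxylic acid, 1 C=O (running total 9).
CO: ketone, 1 C=O (running total 10).

10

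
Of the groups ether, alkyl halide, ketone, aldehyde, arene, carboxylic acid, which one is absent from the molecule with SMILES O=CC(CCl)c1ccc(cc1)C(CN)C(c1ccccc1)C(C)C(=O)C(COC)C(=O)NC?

carboxylic acid

ketone: present (CO — –C(=O)– with carbon on both sides → ketone).
alkyl halide: present (CH(CH2Cl) — pendant –CH2X: halogen on sp³ carbon → alkyl halide).
arene: present (C6H4 — para-disubstituted benzene ring → arene).
aldehyde: present (OHC — terminal –CHO: carbonyl C bonded to H and C → aldehyde).
ether: present (CH(CH2OCH3) — pendant –CH2OCH3: C–O–C linkage → ether).
carboxylic acid: absent. In CONHCH3, the carbonyl is bonded to nitrogen, not to –OH; that is an amide.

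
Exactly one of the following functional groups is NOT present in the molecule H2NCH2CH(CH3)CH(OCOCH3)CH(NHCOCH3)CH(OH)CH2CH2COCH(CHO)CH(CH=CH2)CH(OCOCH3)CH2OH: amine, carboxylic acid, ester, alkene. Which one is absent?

carboxylic acid

ester: present (CH(OCOCH3) — pendant –OC(=O)CH3: an acyloxy group → ester).
alkene: present (CH(CH=CH2) — pendant –CH=CH2: C=C double bond → alkene).
amine: present (H2NCH2 — –NH2 on an sp³ carbon with no adjacent C=O → amine).
carboxylic acid: absent. In CH(OCOCH3), the acyl oxygen is bonded to carbon (–O–C), not to H, so this is an ester. In CH(NHCOCH3), the carbonyl is bonded to nitrogen, not to –OH; that is an amide.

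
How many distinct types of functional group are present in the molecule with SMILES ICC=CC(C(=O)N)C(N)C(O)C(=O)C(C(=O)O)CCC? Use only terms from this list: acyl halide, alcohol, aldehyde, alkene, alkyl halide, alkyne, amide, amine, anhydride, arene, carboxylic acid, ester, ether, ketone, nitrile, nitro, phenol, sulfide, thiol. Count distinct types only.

7

Taking each segment in turn:
  ICH2: halogen on an sp³ carbon → alkyl halide.
  CH=CH: C=C double bond → alkene.
  CH(CONH2): pendant –CONH2: carbonyl C bonded to C and N → amide.
  CH(NH2): –NH2 on an sp³ carbon with no adjacent C=O → amine.
  CH(OH): –OH on an sp³ carbon → alcohol (secondary).
  CO: –C(=O)– with carbon on both sides → ketone.
  CH(COOH): pendant –COOH: carbonyl C bonded to C and –OH → carboxylic acid.
Distinct types present: alcohol, alkene, alkyl halide, amide, amine, carboxylic acid, ketone.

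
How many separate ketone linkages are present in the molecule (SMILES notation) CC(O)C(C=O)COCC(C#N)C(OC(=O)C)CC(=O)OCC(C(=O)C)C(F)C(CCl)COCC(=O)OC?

Reading the structure from left to right:
  CH(OH): –OH on an sp³ carbon → alcohol (secondary).
  CH(CHO): pendant –CHO: carbonyl C bonded to C and H → aldehyde.
  CH2OCH2: C–O–C with sp³ carbons on both sides and no adjacent C=O → ether.
  CH(CN): pendant –C≡N: nitrile.
  CH(OCOCH3): pendant –OC(=O)CH3: an acyloxy group → ester.
  CH2COOCH2: –C(=O)–O–C with C on the carbonyl side → ester.
  CH(COCH3): pendant –COCH3: carbonyl C bonded to two carbons → ketone.
  CH(F): halogen on an sp³ carbon → alkyl halide.
  CH(CH2Cl): pendant –CH2X: halogen on sp³ carbon → alkyl halide.
  CH2OCH2: C–O–C with sp³ carbons on both sides and no adjacent C=O → ether.
  COOCH3: –C(=O)OCH3: carbonyl C bonded to C and to –OCH3 → ester (not ketone + ether).
Ketone appears at: CH(COCH3) → 1.

1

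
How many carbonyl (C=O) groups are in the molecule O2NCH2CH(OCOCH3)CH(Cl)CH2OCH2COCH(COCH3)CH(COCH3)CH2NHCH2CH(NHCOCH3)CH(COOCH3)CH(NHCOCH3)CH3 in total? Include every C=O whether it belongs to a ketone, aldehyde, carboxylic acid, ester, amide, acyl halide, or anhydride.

7

CH(OCOCH3): ester, 1 C=O (running total 1).
CO: ketone, 1 C=O (running total 2).
CH(COCH3): ketone, 1 C=O (running total 3).
CH(COCH3): ketone, 1 C=O (running total 4).
CH(NHCOCH3): amide, 1 C=O (running total 5).
CH(COOCH3): ester, 1 C=O (running total 6).
CH(NHCOCH3): amide, 1 C=O (running total 7).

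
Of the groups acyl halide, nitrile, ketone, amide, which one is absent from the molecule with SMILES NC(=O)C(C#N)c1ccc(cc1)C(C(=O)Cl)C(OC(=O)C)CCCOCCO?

amide: present (H2NCO — –C(=O)NH2: carbonyl C bonded to C and to N → amide (the N is not a separate amine)).
acyl halide: present (CH(COCl) — pendant –C(=O)X: carbonyl C bonded to C and halogen → acyl halide).
nitrile: present (CH(CN) — pendant –C≡N: nitrile).
ketone: absent. In CH(OCOCH3), the C=O is bonded to an –O–C group, which defines an ester, not a ketone. In H2NCO, the C=O is bonded to nitrogen, which defines an amide, not a ketone. In CH(COCl), the C=O is bonded to a halogen, which defines an acyl halide, not a ketone.

ketone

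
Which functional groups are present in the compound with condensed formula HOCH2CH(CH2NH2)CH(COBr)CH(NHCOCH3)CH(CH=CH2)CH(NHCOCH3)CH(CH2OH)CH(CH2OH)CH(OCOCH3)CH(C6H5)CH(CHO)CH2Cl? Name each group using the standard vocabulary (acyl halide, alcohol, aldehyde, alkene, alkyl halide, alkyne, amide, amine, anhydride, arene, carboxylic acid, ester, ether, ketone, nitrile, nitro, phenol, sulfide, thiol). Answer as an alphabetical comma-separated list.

acyl halide, alcohol, aldehyde, alkene, alkyl halide, amide, amine, arene, ester

Taking each segment in turn:
  HOCH2: HO– on an sp³ carbon → alcohol.
  CH(CH2NH2): pendant –CH2NH2: N on sp³ C, no adjacent C=O → amine.
  CH(COBr): pendant –C(=O)X: carbonyl C bonded to C and halogen → acyl halide.
  CH(NHCOCH3): pendant –NHC(=O)CH3: N bonded to a carbonyl → amide (not amine).
  CH(CH=CH2): pendant –CH=CH2: C=C double bond → alkene.
  CH(NHCOCH3): pendant –NHC(=O)CH3: N bonded to a carbonyl → amide (not amine).
  CH(CH2OH): pendant –CH2OH on an sp³ backbone C → alcohol.
  CH(CH2OH): pendant –CH2OH on an sp³ backbone C → alcohol.
  CH(OCOCH3): pendant –OC(=O)CH3: an acyloxy group → ester.
  CH(C6H5): pendant –C6H5: benzene ring → arene.
  CH(CHO): pendant –CHO: carbonyl C bonded to C and H → aldehyde.
  CH2Cl: halogen on an sp³ carbon → alkyl halide.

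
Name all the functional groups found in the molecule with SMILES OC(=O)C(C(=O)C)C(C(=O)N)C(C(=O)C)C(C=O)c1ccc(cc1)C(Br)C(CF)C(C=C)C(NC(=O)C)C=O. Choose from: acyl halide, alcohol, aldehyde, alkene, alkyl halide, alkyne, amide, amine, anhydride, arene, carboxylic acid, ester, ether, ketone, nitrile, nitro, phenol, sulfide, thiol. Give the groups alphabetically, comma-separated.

aldehyde, alkene, alkyl halide, amide, arene, carboxylic acid, ketone

Working along the chain:
  HOOC: –COOH: carbonyl C bonded to –OH and C → carboxylic acid (the –OH is not a separate alcohol).
  CH(COCH3): pendant –COCH3: carbonyl C bonded to two carbons → ketone.
  CH(CONH2): pendant –CONH2: carbonyl C bonded to C and N → amide.
  CH(COCH3): pendant –COCH3: carbonyl C bonded to two carbons → ketone.
  CH(CHO): pendant –CHO: carbonyl C bonded to C and H → aldehyde.
  C6H4: para-disubstituted benzene ring → arene.
  CH(Br): halogen on an sp³ carbon → alkyl halide.
  CH(CH2F): pendant –CH2X: halogen on sp³ carbon → alkyl halide.
  CH(CH=CH2): pendant –CH=CH2: C=C double bond → alkene.
  CH(NHCOCH3): pendant –NHC(=O)CH3: N bonded to a carbonyl → amide (not amine).
  CHO: terminal –CHO: carbonyl C bonded to H and C → aldehyde.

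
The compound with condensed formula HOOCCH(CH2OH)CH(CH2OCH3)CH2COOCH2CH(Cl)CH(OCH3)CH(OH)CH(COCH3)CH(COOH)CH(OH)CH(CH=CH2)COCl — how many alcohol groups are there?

Working along the chain:
  HOOC: –COOH: carbonyl C bonded to –OH and C → carboxylic acid (the –OH is not a separate alcohol).
  CH(CH2OH): pendant –CH2OH on an sp³ backbone C → alcohol.
  CH(CH2OCH3): pendant –CH2OCH3: C–O–C linkage → ether.
  CH2COOCH2: –C(=O)–O–C with C on the carbonyl side → ester.
  CH(Cl): halogen on an sp³ carbon → alkyl halide.
  CH(OCH3): pendant –OCH3: C–O–C with sp³ C, no adjacent C=O → ether.
  CH(OH): –OH on an sp³ carbon → alcohol (secondary).
  CH(COCH3): pendant –COCH3: carbonyl C bonded to two carbons → ketone.
  CH(COOH): pendant –COOH: carbonyl C bonded to C and –OH → carboxylic acid.
  CH(OH): –OH on an sp³ carbon → alcohol (secondary).
  CH(CH=CH2): pendant –CH=CH2: C=C double bond → alkene.
  COCl: –C(=O)Cl: carbonyl C bonded to C and to a halogen → acyl halide (not alkyl halide).
Alcohol appears at: CH(CH2OH), CH(OH), CH(OH) → 3.

3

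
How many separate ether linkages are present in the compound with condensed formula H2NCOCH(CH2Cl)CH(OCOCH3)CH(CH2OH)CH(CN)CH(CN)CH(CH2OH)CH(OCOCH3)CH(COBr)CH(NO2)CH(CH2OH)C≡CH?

–C(=O)NH2: carbonyl C bonded to C and to N → amide (the N is not a separate amine).
pendant –CH2X: halogen on sp³ carbon → alkyl halide.
pendant –OC(=O)CH3: an acyloxy group → ester.
pendant –CH2OH on an sp³ backbone C → alcohol.
pendant –C≡N: nitrile.
pendant –C≡N: nitrile.
pendant –CH2OH on an sp³ backbone C → alcohol.
pendant –OC(=O)CH3: an acyloxy group → ester.
pendant –C(=O)X: carbonyl C bonded to C and halogen → acyl halide.
–NO2 on an sp³ carbon → nitro (the N=O is not a carbonyl).
pendant –CH2OH on an sp³ backbone C → alcohol.
C≡C triple bond → alkyne.
No segment is a ether: CH(OCOCH3) is ester, not ether; CH(CH2OH) is alcohol, not ether; CH(CH2OH) is alcohol, not ether. → 0.

0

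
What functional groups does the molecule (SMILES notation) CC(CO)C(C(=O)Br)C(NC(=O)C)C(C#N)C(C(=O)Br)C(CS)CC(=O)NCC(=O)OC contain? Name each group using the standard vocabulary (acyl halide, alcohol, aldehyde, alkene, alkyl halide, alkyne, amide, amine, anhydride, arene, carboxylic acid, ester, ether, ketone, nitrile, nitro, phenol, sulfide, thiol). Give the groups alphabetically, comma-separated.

acyl halide, alcohol, amide, ester, nitrile, thiol

pendant –CH2OH on an sp³ backbone C → alcohol.
pendant –C(=O)X: carbonyl C bonded to C and halogen → acyl halide.
pendant –NHC(=O)CH3: N bonded to a carbonyl → amide (not amine).
pendant –C≡N: nitrile.
pendant –C(=O)X: carbonyl C bonded to C and halogen → acyl halide.
pendant –CH2SH → thiol.
–C(=O)–N– linkage → amide (the N is not an amine).
–C(=O)OCH3: carbonyl C bonded to C and to –OCH3 → ester (not ketone + ether).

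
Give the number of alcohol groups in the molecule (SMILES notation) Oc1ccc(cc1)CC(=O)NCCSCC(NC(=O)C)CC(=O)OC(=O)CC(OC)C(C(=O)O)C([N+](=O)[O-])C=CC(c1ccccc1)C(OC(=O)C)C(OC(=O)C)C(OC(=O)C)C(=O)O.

–OH attached directly to an aromatic ring → phenol (not alcohol); the ring itself is an arene.
–C(=O)–N– linkage → amide (the N is not an amine).
C–S–C linkage → sulfide (thioether).
pendant –NHC(=O)CH3: N bonded to a carbonyl → amide (not amine).
two acyl groups sharing one oxygen, –C(=O)–O–C(=O)– → anhydride.
pendant –OCH3: C–O–C with sp³ C, no adjacent C=O → ether.
pendant –COOH: carbonyl C bonded to C and –OH → carboxylic acid.
–NO2 on an sp³ carbon → nitro (the N=O is not a carbonyl).
C=C double bond → alkene.
pendant –C6H5: benzene ring → arene.
pendant –OC(=O)CH3: an acyloxy group → ester.
pendant –OC(=O)CH3: an acyloxy group → ester.
pendant –OC(=O)CH3: an acyloxy group → ester.
–COOH: carbonyl C bonded to –OH and C → carboxylic acid (the –OH is not a separate alcohol).
No segment is a alcohol: HOC6H4 is arene/phenol, not alcohol; CH(OCH3) is ether, not alcohol; CH(COOH) is carboxylic acid, not alcohol. → 0.

0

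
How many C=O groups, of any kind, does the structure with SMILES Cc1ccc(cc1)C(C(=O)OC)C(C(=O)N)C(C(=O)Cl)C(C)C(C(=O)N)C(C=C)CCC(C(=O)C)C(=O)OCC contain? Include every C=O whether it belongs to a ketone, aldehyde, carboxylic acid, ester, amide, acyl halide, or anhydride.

6

CH(COOCH3): ester, 1 C=O (running total 1).
CH(CONH2): amide, 1 C=O (running total 2).
CH(COCl): acyl halide, 1 C=O (running total 3).
CH(CONH2): amide, 1 C=O (running total 4).
CH(COCH3): ketone, 1 C=O (running total 5).
COOCH2CH3: ester, 1 C=O (running total 6).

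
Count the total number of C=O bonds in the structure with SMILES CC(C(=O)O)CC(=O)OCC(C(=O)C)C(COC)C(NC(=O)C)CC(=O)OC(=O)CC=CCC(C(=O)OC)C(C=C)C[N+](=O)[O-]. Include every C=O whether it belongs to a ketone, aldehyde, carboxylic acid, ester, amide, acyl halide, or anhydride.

CH(COOH): carboxylic acid, 1 C=O (running total 1).
CH2COOCH2: ester, 1 C=O (running total 2).
CH(COCH3): ketone, 1 C=O (running total 3).
CH(NHCOCH3): amide, 1 C=O (running total 4).
CH2CO-O-COCH2: anhydride, 2 C=O (running total 6).
CH(COOCH3): ester, 1 C=O (running total 7).

7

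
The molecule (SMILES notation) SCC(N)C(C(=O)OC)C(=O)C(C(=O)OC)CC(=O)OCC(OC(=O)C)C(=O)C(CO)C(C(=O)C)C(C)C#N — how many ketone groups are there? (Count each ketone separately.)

3

Taking each segment in turn:
  HSCH2: –SH on an sp³ carbon → thiol.
  CH(NH2): –NH2 on an sp³ carbon with no adjacent C=O → amine.
  CH(COOCH3): pendant –COOCH3: carbonyl C bonded to C and –OCH3 → ester.
  CO: –C(=O)– with carbon on both sides → ketone.
  CH(COOCH3): pendant –COOCH3: carbonyl C bonded to C and –OCH3 → ester.
  CH2COOCH2: –C(=O)–O–C with C on the carbonyl side → ester.
  CH(OCOCH3): pendant –OC(=O)CH3: an acyloxy group → ester.
  CO: –C(=O)– with carbon on both sides → ketone.
  CH(CH2OH): pendant –CH2OH on an sp³ backbone C → alcohol.
  CH(COCH3): pendant –COCH3: carbonyl C bonded to two carbons → ketone.
  CN: –C≡N: carbon triple-bonded to nitrogen → nitrile.
Ketone appears at: CO, CO, CH(COCH3) → 3.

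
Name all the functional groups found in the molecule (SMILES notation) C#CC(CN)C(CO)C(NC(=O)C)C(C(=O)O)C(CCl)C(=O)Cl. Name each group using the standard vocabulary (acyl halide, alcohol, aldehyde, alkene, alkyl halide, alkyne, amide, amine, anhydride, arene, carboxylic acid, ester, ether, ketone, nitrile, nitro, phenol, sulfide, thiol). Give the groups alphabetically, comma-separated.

acyl halide, alcohol, alkyl halide, alkyne, amide, amine, carboxylic acid

C≡C triple bond → alkyne.
pendant –CH2NH2: N on sp³ C, no adjacent C=O → amine.
pendant –CH2OH on an sp³ backbone C → alcohol.
pendant –NHC(=O)CH3: N bonded to a carbonyl → amide (not amine).
pendant –COOH: carbonyl C bonded to C and –OH → carboxylic acid.
pendant –CH2X: halogen on sp³ carbon → alkyl halide.
–C(=O)Cl: carbonyl C bonded to C and to a halogen → acyl halide (not alkyl halide).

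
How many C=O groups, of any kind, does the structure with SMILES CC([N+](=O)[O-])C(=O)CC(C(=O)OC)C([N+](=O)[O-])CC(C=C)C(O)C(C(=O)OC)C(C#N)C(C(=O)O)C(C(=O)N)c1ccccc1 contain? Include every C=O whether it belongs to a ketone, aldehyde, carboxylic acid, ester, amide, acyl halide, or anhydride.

5

CO: ketone, 1 C=O (running total 1).
CH(COOCH3): ester, 1 C=O (running total 2).
CH(COOCH3): ester, 1 C=O (running total 3).
CH(COOH): carboxylic acid, 1 C=O (running total 4).
CH(CONH2): amide, 1 C=O (running total 5).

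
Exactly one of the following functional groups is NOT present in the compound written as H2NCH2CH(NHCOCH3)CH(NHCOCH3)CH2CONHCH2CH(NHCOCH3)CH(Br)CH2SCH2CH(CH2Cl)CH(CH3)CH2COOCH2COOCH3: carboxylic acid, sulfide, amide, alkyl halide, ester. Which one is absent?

amide: present (CH(NHCOCH3) — pendant –NHC(=O)CH3: N bonded to a carbonyl → amide (not amine)).
ester: present (CH2COOCH2 — –C(=O)–O–C with C on the carbonyl side → ester).
sulfide: present (CH2SCH2 — C–S–C linkage → sulfide (thioether)).
alkyl halide: present (CH(Br) — halogen on an sp³ carbon → alkyl halide).
carboxylic acid: absent. In each of CH2COOCH2 and COOCH3, the acyl oxygen is bonded to carbon (–O–C), not to H, so this is an ester. In each of CH(NHCOCH3) and CH2CONHCH2, the carbonyl is bonded to nitrogen, not to –OH; that is an amide.

carboxylic acid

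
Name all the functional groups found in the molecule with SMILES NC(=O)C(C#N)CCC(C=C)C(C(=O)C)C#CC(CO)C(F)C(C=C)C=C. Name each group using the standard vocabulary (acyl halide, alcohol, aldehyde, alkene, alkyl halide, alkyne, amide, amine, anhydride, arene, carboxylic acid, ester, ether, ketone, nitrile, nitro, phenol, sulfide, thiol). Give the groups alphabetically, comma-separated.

alcohol, alkene, alkyl halide, alkyne, amide, ketone, nitrile

Reading the structure from left to right:
  H2NCO: –C(=O)NH2: carbonyl C bonded to C and to N → amide (the N is not a separate amine).
  CH(CN): pendant –C≡N: nitrile.
  CH(CH=CH2): pendant –CH=CH2: C=C double bond → alkene.
  CH(COCH3): pendant –COCH3: carbonyl C bonded to two carbons → ketone.
  C≡C: C≡C triple bond → alkyne.
  CH(CH2OH): pendant –CH2OH on an sp³ backbone C → alcohol.
  CH(F): halogen on an sp³ carbon → alkyl halide.
  CH(CH=CH2): pendant –CH=CH2: C=C double bond → alkene.
  CH=CH2: C=C double bond → alkene.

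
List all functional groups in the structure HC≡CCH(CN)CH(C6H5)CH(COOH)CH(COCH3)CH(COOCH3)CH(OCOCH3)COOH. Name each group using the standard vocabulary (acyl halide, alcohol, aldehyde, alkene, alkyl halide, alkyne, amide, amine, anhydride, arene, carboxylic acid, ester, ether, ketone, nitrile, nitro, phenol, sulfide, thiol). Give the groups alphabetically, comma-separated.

C≡C triple bond → alkyne.
pendant –C≡N: nitrile.
pendant –C6H5: benzene ring → arene.
pendant –COOH: carbonyl C bonded to C and –OH → carboxylic acid.
pendant –COCH3: carbonyl C bonded to two carbons → ketone.
pendant –COOCH3: carbonyl C bonded to C and –OCH3 → ester.
pendant –OC(=O)CH3: an acyloxy group → ester.
–COOH: carbonyl C bonded to –OH and C → carboxylic acid (the –OH is not a separate alcohol).

alkyne, arene, carboxylic acid, ester, ketone, nitrile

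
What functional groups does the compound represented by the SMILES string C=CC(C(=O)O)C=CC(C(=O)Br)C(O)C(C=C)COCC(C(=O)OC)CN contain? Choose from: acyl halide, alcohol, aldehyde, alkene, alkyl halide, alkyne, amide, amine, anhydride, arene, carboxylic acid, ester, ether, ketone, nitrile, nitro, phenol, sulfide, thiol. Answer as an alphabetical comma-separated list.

acyl halide, alcohol, alkene, amine, carboxylic acid, ester, ether

Taking each segment in turn:
  CH2=CH: C=C double bond → alkene.
  CH(COOH): pendant –COOH: carbonyl C bonded to C and –OH → carboxylic acid.
  CH=CH: C=C double bond → alkene.
  CH(COBr): pendant –C(=O)X: carbonyl C bonded to C and halogen → acyl halide.
  CH(OH): –OH on an sp³ carbon → alcohol (secondary).
  CH(CH=CH2): pendant –CH=CH2: C=C double bond → alkene.
  CH2OCH2: C–O–C with sp³ carbons on both sides and no adjacent C=O → ether.
  CH(COOCH3): pendant –COOCH3: carbonyl C bonded to C and –OCH3 → ester.
  CH2NH2: –NH2 on an sp³ carbon with no adjacent C=O → amine.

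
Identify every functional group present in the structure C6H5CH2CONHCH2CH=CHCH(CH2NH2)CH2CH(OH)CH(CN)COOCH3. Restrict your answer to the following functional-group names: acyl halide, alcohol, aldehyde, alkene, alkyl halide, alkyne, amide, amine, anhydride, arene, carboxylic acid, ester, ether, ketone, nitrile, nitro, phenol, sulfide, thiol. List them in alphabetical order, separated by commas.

Taking each segment in turn:
  C6H5: C6H5– phenyl ring → arene.
  CH2CONHCH2: –C(=O)–N– linkage → amide (the N is not an amine).
  CH=CH: C=C double bond → alkene.
  CH(CH2NH2): pendant –CH2NH2: N on sp³ C, no adjacent C=O → amine.
  CH(OH): –OH on an sp³ carbon → alcohol (secondary).
  CH(CN): pendant –C≡N: nitrile.
  COOCH3: –C(=O)OCH3: carbonyl C bonded to C and to –OCH3 → ester (not ketone + ether).

alcohol, alkene, amide, amine, arene, ester, nitrile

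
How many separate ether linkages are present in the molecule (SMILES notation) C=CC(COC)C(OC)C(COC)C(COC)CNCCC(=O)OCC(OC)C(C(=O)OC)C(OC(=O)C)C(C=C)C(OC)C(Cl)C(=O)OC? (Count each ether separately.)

Reading the structure from left to right:
  CH2=CH: C=C double bond → alkene.
  CH(CH2OCH3): pendant –CH2OCH3: C–O–C linkage → ether.
  CH(OCH3): pendant –OCH3: C–O–C with sp³ C, no adjacent C=O → ether.
  CH(CH2OCH3): pendant –CH2OCH3: C–O–C linkage → ether.
  CH(CH2OCH3): pendant –CH2OCH3: C–O–C linkage → ether.
  CH2NHCH2: C–N–C with sp³ carbons and no adjacent C=O → amine (secondary).
  CH2COOCH2: –C(=O)–O–C with C on the carbonyl side → ester.
  CH(OCH3): pendant –OCH3: C–O–C with sp³ C, no adjacent C=O → ether.
  CH(COOCH3): pendant –COOCH3: carbonyl C bonded to C and –OCH3 → ester.
  CH(OCOCH3): pendant –OC(=O)CH3: an acyloxy group → ester.
  CH(CH=CH2): pendant –CH=CH2: C=C double bond → alkene.
  CH(OCH3): pendant –OCH3: C–O–C with sp³ C, no adjacent C=O → ether.
  CH(Cl): halogen on an sp³ carbon → alkyl halide.
  COOCH3: –C(=O)OCH3: carbonyl C bonded to C and to –OCH3 → ester (not ketone + ether).
Ether appears at: CH(CH2OCH3), CH(OCH3), CH(CH2OCH3), CH(CH2OCH3), CH(OCH3), CH(OCH3) → 6.

6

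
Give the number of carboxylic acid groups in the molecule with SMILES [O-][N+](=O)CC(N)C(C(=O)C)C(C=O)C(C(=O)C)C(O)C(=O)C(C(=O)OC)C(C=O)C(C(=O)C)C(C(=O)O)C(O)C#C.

1

Working along the chain:
  O2NCH2: –NO2 on carbon → nitro group.
  CH(NH2): –NH2 on an sp³ carbon with no adjacent C=O → amine.
  CH(COCH3): pendant –COCH3: carbonyl C bonded to two carbons → ketone.
  CH(CHO): pendant –CHO: carbonyl C bonded to C and H → aldehyde.
  CH(COCH3): pendant –COCH3: carbonyl C bonded to two carbons → ketone.
  CH(OH): –OH on an sp³ carbon → alcohol (secondary).
  CO: –C(=O)– with carbon on both sides → ketone.
  CH(COOCH3): pendant –COOCH3: carbonyl C bonded to C and –OCH3 → ester.
  CH(CHO): pendant –CHO: carbonyl C bonded to C and H → aldehyde.
  CH(COCH3): pendant –COCH3: carbonyl C bonded to two carbons → ketone.
  CH(COOH): pendant –COOH: carbonyl C bonded to C and –OH → carboxylic acid.
  CH(OH): –OH on an sp³ carbon → alcohol (secondary).
  C≡CH: C≡C triple bond → alkyne.
Carboxylic acid appears at: CH(COOH) → 1.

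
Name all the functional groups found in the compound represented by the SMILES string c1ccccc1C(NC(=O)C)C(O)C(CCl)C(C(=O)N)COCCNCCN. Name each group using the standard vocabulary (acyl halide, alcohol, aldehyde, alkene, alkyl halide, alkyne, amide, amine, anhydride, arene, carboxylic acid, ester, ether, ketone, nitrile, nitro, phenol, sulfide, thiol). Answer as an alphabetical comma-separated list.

alcohol, alkyl halide, amide, amine, arene, ether

C6H5– phenyl ring → arene.
pendant –NHC(=O)CH3: N bonded to a carbonyl → amide (not amine).
–OH on an sp³ carbon → alcohol (secondary).
pendant –CH2X: halogen on sp³ carbon → alkyl halide.
pendant –CONH2: carbonyl C bonded to C and N → amide.
C–O–C with sp³ carbons on both sides and no adjacent C=O → ether.
C–N–C with sp³ carbons and no adjacent C=O → amine (secondary).
–NH2 on an sp³ carbon with no adjacent C=O → amine.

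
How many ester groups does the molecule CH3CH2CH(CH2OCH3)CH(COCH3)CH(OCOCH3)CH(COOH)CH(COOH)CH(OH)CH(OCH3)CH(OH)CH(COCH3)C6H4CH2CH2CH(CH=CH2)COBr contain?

1

Working along the chain:
  CH(CH2OCH3): pendant –CH2OCH3: C–O–C linkage → ether.
  CH(COCH3): pendant –COCH3: carbonyl C bonded to two carbons → ketone.
  CH(OCOCH3): pendant –OC(=O)CH3: an acyloxy group → ester.
  CH(COOH): pendant –COOH: carbonyl C bonded to C and –OH → carboxylic acid.
  CH(COOH): pendant –COOH: carbonyl C bonded to C and –OH → carboxylic acid.
  CH(OH): –OH on an sp³ carbon → alcohol (secondary).
  CH(OCH3): pendant –OCH3: C–O–C with sp³ C, no adjacent C=O → ether.
  CH(OH): –OH on an sp³ carbon → alcohol (secondary).
  CH(COCH3): pendant –COCH3: carbonyl C bonded to two carbons → ketone.
  C6H4: para-disubstituted benzene ring → arene.
  CH(CH=CH2): pendant –CH=CH2: C=C double bond → alkene.
  COBr: –C(=O)Br: carbonyl C bonded to C and to a halogen → acyl halide (not alkyl halide).
Ester appears at: CH(OCOCH3) → 1.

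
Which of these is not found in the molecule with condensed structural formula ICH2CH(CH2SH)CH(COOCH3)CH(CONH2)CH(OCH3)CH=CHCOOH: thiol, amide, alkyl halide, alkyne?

amide: present (CH(CONH2) — pendant –CONH2: carbonyl C bonded to C and N → amide).
alkyl halide: present (ICH2 — halogen on an sp³ carbon → alkyl halide).
thiol: present (CH(CH2SH) — pendant –CH2SH → thiol).
alkyne: no segment matches this pattern.

alkyne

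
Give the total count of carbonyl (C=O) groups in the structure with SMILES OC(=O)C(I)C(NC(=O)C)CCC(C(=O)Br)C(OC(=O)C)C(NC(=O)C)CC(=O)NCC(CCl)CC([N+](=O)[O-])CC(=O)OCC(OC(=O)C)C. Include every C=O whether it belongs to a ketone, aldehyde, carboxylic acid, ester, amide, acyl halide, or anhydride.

8

HOOC: carboxylic acid, 1 C=O (running total 1).
CH(NHCOCH3): amide, 1 C=O (running total 2).
CH(COBr): acyl halide, 1 C=O (running total 3).
CH(OCOCH3): ester, 1 C=O (running total 4).
CH(NHCOCH3): amide, 1 C=O (running total 5).
CH2CONHCH2: amide, 1 C=O (running total 6).
CH2COOCH2: ester, 1 C=O (running total 7).
CH(OCOCH3): ester, 1 C=O (running total 8).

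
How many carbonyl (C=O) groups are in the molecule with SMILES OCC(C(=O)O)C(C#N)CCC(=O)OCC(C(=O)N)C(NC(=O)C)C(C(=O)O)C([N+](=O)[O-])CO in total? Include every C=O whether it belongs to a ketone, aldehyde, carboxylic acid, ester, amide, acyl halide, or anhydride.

CH(COOH): carboxylic acid, 1 C=O (running total 1).
CH2COOCH2: ester, 1 C=O (running total 2).
CH(CONH2): amide, 1 C=O (running total 3).
CH(NHCOCH3): amide, 1 C=O (running total 4).
CH(COOH): carboxylic acid, 1 C=O (running total 5).

5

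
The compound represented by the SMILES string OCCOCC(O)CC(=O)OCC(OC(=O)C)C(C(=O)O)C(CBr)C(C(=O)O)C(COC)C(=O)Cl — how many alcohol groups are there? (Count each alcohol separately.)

2

Taking each segment in turn:
  HOCH2: HO– on an sp³ carbon → alcohol.
  CH2OCH2: C–O–C with sp³ carbons on both sides and no adjacent C=O → ether.
  CH(OH): –OH on an sp³ carbon → alcohol (secondary).
  CH2COOCH2: –C(=O)–O–C with C on the carbonyl side → ester.
  CH(OCOCH3): pendant –OC(=O)CH3: an acyloxy group → ester.
  CH(COOH): pendant –COOH: carbonyl C bonded to C and –OH → carboxylic acid.
  CH(CH2Br): pendant –CH2X: halogen on sp³ carbon → alkyl halide.
  CH(COOH): pendant –COOH: carbonyl C bonded to C and –OH → carboxylic acid.
  CH(CH2OCH3): pendant –CH2OCH3: C–O–C linkage → ether.
  COCl: –C(=O)Cl: carbonyl C bonded to C and to a halogen → acyl halide (not alkyl halide).
Alcohol appears at: HOCH2, CH(OH) → 2.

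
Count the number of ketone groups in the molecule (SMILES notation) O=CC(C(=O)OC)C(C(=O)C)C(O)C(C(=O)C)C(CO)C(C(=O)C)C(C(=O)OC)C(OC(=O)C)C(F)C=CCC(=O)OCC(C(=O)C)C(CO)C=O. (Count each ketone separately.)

4

Working along the chain:
  OHC: terminal –CHO: carbonyl C bonded to H and C → aldehyde.
  CH(COOCH3): pendant –COOCH3: carbonyl C bonded to C and –OCH3 → ester.
  CH(COCH3): pendant –COCH3: carbonyl C bonded to two carbons → ketone.
  CH(OH): –OH on an sp³ carbon → alcohol (secondary).
  CH(COCH3): pendant –COCH3: carbonyl C bonded to two carbons → ketone.
  CH(CH2OH): pendant –CH2OH on an sp³ backbone C → alcohol.
  CH(COCH3): pendant –COCH3: carbonyl C bonded to two carbons → ketone.
  CH(COOCH3): pendant –COOCH3: carbonyl C bonded to C and –OCH3 → ester.
  CH(OCOCH3): pendant –OC(=O)CH3: an acyloxy group → ester.
  CH(F): halogen on an sp³ carbon → alkyl halide.
  CH=CH: C=C double bond → alkene.
  CH2COOCH2: –C(=O)–O–C with C on the carbonyl side → ester.
  CH(COCH3): pendant –COCH3: carbonyl C bonded to two carbons → ketone.
  CH(CH2OH): pendant –CH2OH on an sp³ backbone C → alcohol.
  CHO: terminal –CHO: carbonyl C bonded to H and C → aldehyde.
Ketone appears at: CH(COCH3), CH(COCH3), CH(COCH3), CH(COCH3) → 4.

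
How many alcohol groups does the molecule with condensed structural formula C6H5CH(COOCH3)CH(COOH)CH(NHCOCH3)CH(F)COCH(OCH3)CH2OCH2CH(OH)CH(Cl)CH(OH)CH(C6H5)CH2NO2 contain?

C6H5– phenyl ring → arene.
pendant –COOCH3: carbonyl C bonded to C and –OCH3 → ester.
pendant –COOH: carbonyl C bonded to C and –OH → carboxylic acid.
pendant –NHC(=O)CH3: N bonded to a carbonyl → amide (not amine).
halogen on an sp³ carbon → alkyl halide.
–C(=O)– with carbon on both sides → ketone.
pendant –OCH3: C–O–C with sp³ C, no adjacent C=O → ether.
C–O–C with sp³ carbons on both sides and no adjacent C=O → ether.
–OH on an sp³ carbon → alcohol (secondary).
halogen on an sp³ carbon → alkyl halide.
–OH on an sp³ carbon → alcohol (secondary).
pendant –C6H5: benzene ring → arene.
–NO2 on carbon → nitro group.
Alcohol appears at: CH(OH), CH(OH) → 2.

2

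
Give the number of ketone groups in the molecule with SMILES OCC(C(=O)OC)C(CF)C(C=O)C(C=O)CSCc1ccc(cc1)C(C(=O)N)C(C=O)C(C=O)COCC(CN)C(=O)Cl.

Reading the structure from left to right:
  HOCH2: HO– on an sp³ carbon → alcohol.
  CH(COOCH3): pendant –COOCH3: carbonyl C bonded to C and –OCH3 → ester.
  CH(CH2F): pendant –CH2X: halogen on sp³ carbon → alkyl halide.
  CH(CHO): pendant –CHO: carbonyl C bonded to C and H → aldehyde.
  CH(CHO): pendant –CHO: carbonyl C bonded to C and H → aldehyde.
  CH2SCH2: C–S–C linkage → sulfide (thioether).
  C6H4: para-disubstituted benzene ring → arene.
  CH(CONH2): pendant –CONH2: carbonyl C bonded to C and N → amide.
  CH(CHO): pendant –CHO: carbonyl C bonded to C and H → aldehyde.
  CH(CHO): pendant –CHO: carbonyl C bonded to C and H → aldehyde.
  CH2OCH2: C–O–C with sp³ carbons on both sides and no adjacent C=O → ether.
  CH(CH2NH2): pendant –CH2NH2: N on sp³ C, no adjacent C=O → amine.
  COCl: –C(=O)Cl: carbonyl C bonded to C and to a halogen → acyl halide (not alkyl halide).
No segment is a ketone: CH(COOCH3) is ester, not ketone; CH(CHO) is aldehyde, not ketone; CH(CHO) is aldehyde, not ketone. → 0.

0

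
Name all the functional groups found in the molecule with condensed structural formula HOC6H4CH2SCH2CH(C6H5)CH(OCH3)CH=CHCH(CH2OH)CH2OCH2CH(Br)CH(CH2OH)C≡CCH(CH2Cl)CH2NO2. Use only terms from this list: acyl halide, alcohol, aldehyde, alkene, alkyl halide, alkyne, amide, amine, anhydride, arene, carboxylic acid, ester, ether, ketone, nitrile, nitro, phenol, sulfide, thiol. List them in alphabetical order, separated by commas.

–OH attached directly to an aromatic ring → phenol (not alcohol); the ring itself is an arene.
C–S–C linkage → sulfide (thioether).
pendant –C6H5: benzene ring → arene.
pendant –OCH3: C–O–C with sp³ C, no adjacent C=O → ether.
C=C double bond → alkene.
pendant –CH2OH on an sp³ backbone C → alcohol.
C–O–C with sp³ carbons on both sides and no adjacent C=O → ether.
halogen on an sp³ carbon → alkyl halide.
pendant –CH2OH on an sp³ backbone C → alcohol.
C≡C triple bond → alkyne.
pendant –CH2X: halogen on sp³ carbon → alkyl halide.
–NO2 on carbon → nitro group.

alcohol, alkene, alkyl halide, alkyne, arene, ether, nitro, phenol, sulfide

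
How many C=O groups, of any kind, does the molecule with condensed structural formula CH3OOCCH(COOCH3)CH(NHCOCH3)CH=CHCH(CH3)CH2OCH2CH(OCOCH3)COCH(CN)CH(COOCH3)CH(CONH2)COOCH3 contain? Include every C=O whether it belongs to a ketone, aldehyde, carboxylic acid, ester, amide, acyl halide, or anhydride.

8

CH3OOC: ester, 1 C=O (running total 1).
CH(COOCH3): ester, 1 C=O (running total 2).
CH(NHCOCH3): amide, 1 C=O (running total 3).
CH(OCOCH3): ester, 1 C=O (running total 4).
CO: ketone, 1 C=O (running total 5).
CH(COOCH3): ester, 1 C=O (running total 6).
CH(CONH2): amide, 1 C=O (running total 7).
COOCH3: ester, 1 C=O (running total 8).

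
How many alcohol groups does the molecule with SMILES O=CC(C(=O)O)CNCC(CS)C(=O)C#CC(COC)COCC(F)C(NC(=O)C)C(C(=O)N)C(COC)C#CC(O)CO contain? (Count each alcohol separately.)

2

Taking each segment in turn:
  OHC: terminal –CHO: carbonyl C bonded to H and C → aldehyde.
  CH(COOH): pendant –COOH: carbonyl C bonded to C and –OH → carboxylic acid.
  CH2NHCH2: C–N–C with sp³ carbons and no adjacent C=O → amine (secondary).
  CH(CH2SH): pendant –CH2SH → thiol.
  CO: –C(=O)– with carbon on both sides → ketone.
  C≡C: C≡C triple bond → alkyne.
  CH(CH2OCH3): pendant –CH2OCH3: C–O–C linkage → ether.
  CH2OCH2: C–O–C with sp³ carbons on both sides and no adjacent C=O → ether.
  CH(F): halogen on an sp³ carbon → alkyl halide.
  CH(NHCOCH3): pendant –NHC(=O)CH3: N bonded to a carbonyl → amide (not amine).
  CH(CONH2): pendant –CONH2: carbonyl C bonded to C and N → amide.
  CH(CH2OCH3): pendant –CH2OCH3: C–O–C linkage → ether.
  C≡C: C≡C triple bond → alkyne.
  CH(OH): –OH on an sp³ carbon → alcohol (secondary).
  CH2OH: –OH on an sp³ carbon → alcohol.
Alcohol appears at: CH(OH), CH2OH → 2.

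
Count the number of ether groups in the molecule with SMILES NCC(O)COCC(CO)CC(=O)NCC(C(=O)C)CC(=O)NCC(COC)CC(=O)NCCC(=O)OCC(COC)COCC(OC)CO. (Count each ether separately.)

Taking each segment in turn:
  H2NCH2: –NH2 on an sp³ carbon with no adjacent C=O → amine.
  CH(OH): –OH on an sp³ carbon → alcohol (secondary).
  CH2OCH2: C–O–C with sp³ carbons on both sides and no adjacent C=O → ether.
  CH(CH2OH): pendant –CH2OH on an sp³ backbone C → alcohol.
  CH2CONHCH2: –C(=O)–N– linkage → amide (the N is not an amine).
  CH(COCH3): pendant –COCH3: carbonyl C bonded to two carbons → ketone.
  CH2CONHCH2: –C(=O)–N– linkage → amide (the N is not an amine).
  CH(CH2OCH3): pendant –CH2OCH3: C–O–C linkage → ether.
  CH2CONHCH2: –C(=O)–N– linkage → amide (the N is not an amine).
  CH2COOCH2: –C(=O)–O–C with C on the carbonyl side → ester.
  CH(CH2OCH3): pendant –CH2OCH3: C–O–C linkage → ether.
  CH2OCH2: C–O–C with sp³ carbons on both sides and no adjacent C=O → ether.
  CH(OCH3): pendant –OCH3: C–O–C with sp³ C, no adjacent C=O → ether.
  CH2OH: –OH on an sp³ carbon → alcohol.
Ether appears at: CH2OCH2, CH(CH2OCH3), CH(CH2OCH3), CH2OCH2, CH(OCH3) → 5.

5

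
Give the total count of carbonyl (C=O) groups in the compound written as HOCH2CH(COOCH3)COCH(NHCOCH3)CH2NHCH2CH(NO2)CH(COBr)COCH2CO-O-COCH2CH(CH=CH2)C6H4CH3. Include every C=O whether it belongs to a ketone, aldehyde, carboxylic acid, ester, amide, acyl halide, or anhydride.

CH(COOCH3): ester, 1 C=O (running total 1).
CO: ketone, 1 C=O (running total 2).
CH(NHCOCH3): amide, 1 C=O (running total 3).
CH(COBr): acyl halide, 1 C=O (running total 4).
CO: ketone, 1 C=O (running total 5).
CH2CO-O-COCH2: anhydride, 2 C=O (running total 7).

7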